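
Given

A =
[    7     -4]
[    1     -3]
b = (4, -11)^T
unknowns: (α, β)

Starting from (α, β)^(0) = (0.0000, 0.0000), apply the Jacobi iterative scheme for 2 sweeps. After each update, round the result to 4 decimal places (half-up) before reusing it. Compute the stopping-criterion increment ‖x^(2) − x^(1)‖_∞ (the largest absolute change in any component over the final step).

2.0953

Iteration 1:
  α = (4 - (-4)·0.0000) / (7) = 0.5714
  β = (-11 - (1)·0.0000) / (-3) = 3.6667
Iteration 2:
  α = (4 - (-4)·3.6667) / (7) = 2.6667
  β = (-11 - (1)·0.5714) / (-3) = 3.8571
Change: (2.0953, 0.1904) → max |·| = 2.0953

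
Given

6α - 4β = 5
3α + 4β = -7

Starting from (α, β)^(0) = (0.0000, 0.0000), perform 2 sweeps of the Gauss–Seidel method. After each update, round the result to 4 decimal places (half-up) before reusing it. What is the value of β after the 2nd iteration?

-1.1875

Iteration 1:
  α = (5 - (-4)·0.0000) / (6) = 0.8333
  β = (-7 - (3)·0.8333) / (4) = -2.3750
Iteration 2:
  α = (5 - (-4)·-2.3750) / (6) = -0.7500
  β = (-7 - (3)·-0.7500) / (4) = -1.1875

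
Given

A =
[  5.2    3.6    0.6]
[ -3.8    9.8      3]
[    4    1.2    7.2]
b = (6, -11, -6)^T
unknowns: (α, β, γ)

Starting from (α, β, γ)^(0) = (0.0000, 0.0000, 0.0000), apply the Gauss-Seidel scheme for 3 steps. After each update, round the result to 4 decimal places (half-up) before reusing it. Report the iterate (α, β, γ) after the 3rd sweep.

(1.3748, -0.0326, -1.5917)

Iteration 1:
  α = (6 - (3.6)·0.0000 - (0.6)·0.0000) / (5.2) = 1.1538
  β = (-11 - (-3.8)·1.1538 - (3)·0.0000) / (9.8) = -0.6751
  γ = (-6 - (4)·1.1538 - (1.2)·-0.6751) / (7.2) = -1.3618
Iteration 2:
  α = (6 - (3.6)·-0.6751 - (0.6)·-1.3618) / (5.2) = 1.7784
  β = (-11 - (-3.8)·1.7784 - (3)·-1.3618) / (9.8) = -0.0160
  γ = (-6 - (4)·1.7784 - (1.2)·-0.0160) / (7.2) = -1.8187
Iteration 3:
  α = (6 - (3.6)·-0.0160 - (0.6)·-1.8187) / (5.2) = 1.3748
  β = (-11 - (-3.8)·1.3748 - (3)·-1.8187) / (9.8) = -0.0326
  γ = (-6 - (4)·1.3748 - (1.2)·-0.0326) / (7.2) = -1.5917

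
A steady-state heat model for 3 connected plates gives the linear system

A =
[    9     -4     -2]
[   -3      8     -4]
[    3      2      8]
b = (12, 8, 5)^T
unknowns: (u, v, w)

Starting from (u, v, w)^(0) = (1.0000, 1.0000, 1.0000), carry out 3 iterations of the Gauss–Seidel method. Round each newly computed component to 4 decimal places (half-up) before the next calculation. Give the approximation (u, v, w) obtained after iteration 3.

Iteration 1:
  u = (12 - (-4)·1.0000 - (-2)·1.0000) / (9) = 2.0000
  v = (8 - (-3)·2.0000 - (-4)·1.0000) / (8) = 2.2500
  w = (5 - (3)·2.0000 - (2)·2.2500) / (8) = -0.6875
Iteration 2:
  u = (12 - (-4)·2.2500 - (-2)·-0.6875) / (9) = 2.1806
  v = (8 - (-3)·2.1806 - (-4)·-0.6875) / (8) = 1.4740
  w = (5 - (3)·2.1806 - (2)·1.4740) / (8) = -0.5612
Iteration 3:
  u = (12 - (-4)·1.4740 - (-2)·-0.5612) / (9) = 1.8637
  v = (8 - (-3)·1.8637 - (-4)·-0.5612) / (8) = 1.4183
  w = (5 - (3)·1.8637 - (2)·1.4183) / (8) = -0.4285

(1.8637, 1.4183, -0.4285)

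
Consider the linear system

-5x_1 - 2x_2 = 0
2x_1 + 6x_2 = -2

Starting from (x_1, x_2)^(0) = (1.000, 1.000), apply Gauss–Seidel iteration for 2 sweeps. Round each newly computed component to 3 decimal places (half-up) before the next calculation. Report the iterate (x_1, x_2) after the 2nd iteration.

Iteration 1:
  x_1 = (0 - (-2)·1.000) / (-5) = -0.400
  x_2 = (-2 - (2)·-0.400) / (6) = -0.200
Iteration 2:
  x_1 = (0 - (-2)·-0.200) / (-5) = 0.080
  x_2 = (-2 - (2)·0.080) / (6) = -0.360

(0.080, -0.360)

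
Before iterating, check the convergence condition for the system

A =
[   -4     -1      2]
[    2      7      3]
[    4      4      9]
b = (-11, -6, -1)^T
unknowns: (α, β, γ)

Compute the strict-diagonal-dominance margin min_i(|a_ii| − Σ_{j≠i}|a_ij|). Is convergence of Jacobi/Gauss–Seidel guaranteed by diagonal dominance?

1

row 1: |-4| − (1+2) = 1
row 2: |7| − (2+3) = 2
row 3: |9| − (4+4) = 1
minimum over rows = 1 → strictly diagonally dominant (convergence guaranteed)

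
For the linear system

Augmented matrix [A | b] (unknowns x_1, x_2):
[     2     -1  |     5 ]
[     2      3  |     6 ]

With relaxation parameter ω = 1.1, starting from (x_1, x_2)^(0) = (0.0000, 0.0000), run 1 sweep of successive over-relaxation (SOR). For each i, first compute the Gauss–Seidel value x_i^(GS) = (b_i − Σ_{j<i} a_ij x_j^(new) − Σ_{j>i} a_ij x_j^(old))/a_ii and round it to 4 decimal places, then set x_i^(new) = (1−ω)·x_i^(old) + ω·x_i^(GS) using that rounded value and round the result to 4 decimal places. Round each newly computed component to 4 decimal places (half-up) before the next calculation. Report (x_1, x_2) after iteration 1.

Iteration 1:
  x_1: GS value = (5 - (-1)·0.0000) / (2) = 2.5000;  x_1 ← (1−ω)·0.0000 + ω·2.5000 = 2.7500
  x_2: GS value = (6 - (2)·2.7500) / (3) = 0.1667;  x_2 ← (1−ω)·0.0000 + ω·0.1667 = 0.1834

(2.7500, 0.1834)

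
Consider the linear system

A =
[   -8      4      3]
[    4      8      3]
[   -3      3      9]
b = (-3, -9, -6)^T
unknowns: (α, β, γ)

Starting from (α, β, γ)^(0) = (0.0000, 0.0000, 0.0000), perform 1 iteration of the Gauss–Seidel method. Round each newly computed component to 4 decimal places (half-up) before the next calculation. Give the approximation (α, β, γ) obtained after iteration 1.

Iteration 1:
  α = (-3 - (4)·0.0000 - (3)·0.0000) / (-8) = 0.3750
  β = (-9 - (4)·0.3750 - (3)·0.0000) / (8) = -1.3125
  γ = (-6 - (-3)·0.3750 - (3)·-1.3125) / (9) = -0.1042

(0.3750, -1.3125, -0.1042)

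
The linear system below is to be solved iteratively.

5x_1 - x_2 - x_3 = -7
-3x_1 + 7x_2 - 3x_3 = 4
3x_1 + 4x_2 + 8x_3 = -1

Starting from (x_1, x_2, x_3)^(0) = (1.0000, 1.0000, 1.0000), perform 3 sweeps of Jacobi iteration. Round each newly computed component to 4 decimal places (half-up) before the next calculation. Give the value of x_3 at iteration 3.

0.5107

Iteration 1:
  x_1 = (-7 - (-1)·1.0000 - (-1)·1.0000) / (5) = -1.0000
  x_2 = (4 - (-3)·1.0000 - (-3)·1.0000) / (7) = 1.4286
  x_3 = (-1 - (3)·1.0000 - (4)·1.0000) / (8) = -1.0000
Iteration 2:
  x_1 = (-7 - (-1)·1.4286 - (-1)·-1.0000) / (5) = -1.3143
  x_2 = (4 - (-3)·-1.0000 - (-3)·-1.0000) / (7) = -0.2857
  x_3 = (-1 - (3)·-1.0000 - (4)·1.4286) / (8) = -0.4643
Iteration 3:
  x_1 = (-7 - (-1)·-0.2857 - (-1)·-0.4643) / (5) = -1.5500
  x_2 = (4 - (-3)·-1.3143 - (-3)·-0.4643) / (7) = -0.1908
  x_3 = (-1 - (3)·-1.3143 - (4)·-0.2857) / (8) = 0.5107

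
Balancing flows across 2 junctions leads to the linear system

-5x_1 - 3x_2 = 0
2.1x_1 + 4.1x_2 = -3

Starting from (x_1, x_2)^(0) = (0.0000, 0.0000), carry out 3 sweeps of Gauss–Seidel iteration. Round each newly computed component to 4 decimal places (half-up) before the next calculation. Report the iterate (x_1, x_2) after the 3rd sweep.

Iteration 1:
  x_1 = (0 - (-3)·0.0000) / (-5) = 0.0000
  x_2 = (-3 - (2.1)·0.0000) / (4.1) = -0.7317
Iteration 2:
  x_1 = (0 - (-3)·-0.7317) / (-5) = 0.4390
  x_2 = (-3 - (2.1)·0.4390) / (4.1) = -0.9566
Iteration 3:
  x_1 = (0 - (-3)·-0.9566) / (-5) = 0.5740
  x_2 = (-3 - (2.1)·0.5740) / (4.1) = -1.0257

(0.5740, -1.0257)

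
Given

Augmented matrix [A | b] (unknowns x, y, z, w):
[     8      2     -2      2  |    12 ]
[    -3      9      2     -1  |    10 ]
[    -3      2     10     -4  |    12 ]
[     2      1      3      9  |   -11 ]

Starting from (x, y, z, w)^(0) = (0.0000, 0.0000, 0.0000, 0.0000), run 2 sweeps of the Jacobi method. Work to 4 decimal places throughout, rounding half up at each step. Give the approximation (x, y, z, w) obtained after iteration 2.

(1.8278, 1.2086, 0.9389, -2.0790)

Iteration 1:
  x = (12 - (2)·0.0000 - (-2)·0.0000 - (2)·0.0000) / (8) = 1.5000
  y = (10 - (-3)·0.0000 - (2)·0.0000 - (-1)·0.0000) / (9) = 1.1111
  z = (12 - (-3)·0.0000 - (2)·0.0000 - (-4)·0.0000) / (10) = 1.2000
  w = (-11 - (2)·0.0000 - (1)·0.0000 - (3)·0.0000) / (9) = -1.2222
Iteration 2:
  x = (12 - (2)·1.1111 - (-2)·1.2000 - (2)·-1.2222) / (8) = 1.8278
  y = (10 - (-3)·1.5000 - (2)·1.2000 - (-1)·-1.2222) / (9) = 1.2086
  z = (12 - (-3)·1.5000 - (2)·1.1111 - (-4)·-1.2222) / (10) = 0.9389
  w = (-11 - (2)·1.5000 - (1)·1.1111 - (3)·1.2000) / (9) = -2.0790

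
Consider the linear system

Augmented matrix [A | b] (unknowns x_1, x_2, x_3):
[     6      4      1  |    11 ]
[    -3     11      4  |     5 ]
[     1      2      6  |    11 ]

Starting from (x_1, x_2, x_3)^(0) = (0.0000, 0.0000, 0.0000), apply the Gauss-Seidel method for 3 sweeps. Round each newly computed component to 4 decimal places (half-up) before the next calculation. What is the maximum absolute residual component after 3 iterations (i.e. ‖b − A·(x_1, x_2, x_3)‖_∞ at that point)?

Iteration 1:
  x_1 = (11 - (4)·0.0000 - (1)·0.0000) / (6) = 1.8333
  x_2 = (5 - (-3)·1.8333 - (4)·0.0000) / (11) = 0.9545
  x_3 = (11 - (1)·1.8333 - (2)·0.9545) / (6) = 1.2096
Iteration 2:
  x_1 = (11 - (4)·0.9545 - (1)·1.2096) / (6) = 0.9954
  x_2 = (5 - (-3)·0.9954 - (4)·1.2096) / (11) = 0.2862
  x_3 = (11 - (1)·0.9954 - (2)·0.2862) / (6) = 1.5720
Iteration 3:
  x_1 = (11 - (4)·0.2862 - (1)·1.5720) / (6) = 1.3805
  x_2 = (5 - (-3)·1.3805 - (4)·1.5720) / (11) = 0.2594
  x_3 = (11 - (1)·1.3805 - (2)·0.2594) / (6) = 1.5168
Residual b − A·x = (0.1626, 0.2209, -0.0001); ∞-norm = 0.2209

0.2209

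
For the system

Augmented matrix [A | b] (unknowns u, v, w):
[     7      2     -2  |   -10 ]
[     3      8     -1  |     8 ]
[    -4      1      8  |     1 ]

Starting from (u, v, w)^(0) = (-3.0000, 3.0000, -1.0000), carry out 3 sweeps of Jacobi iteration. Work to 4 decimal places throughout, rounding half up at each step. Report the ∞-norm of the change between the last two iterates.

Iteration 1:
  u = (-10 - (2)·3.0000 - (-2)·-1.0000) / (7) = -2.5714
  v = (8 - (3)·-3.0000 - (-1)·-1.0000) / (8) = 2.0000
  w = (1 - (-4)·-3.0000 - (1)·3.0000) / (8) = -1.7500
Iteration 2:
  u = (-10 - (2)·2.0000 - (-2)·-1.7500) / (7) = -2.5000
  v = (8 - (3)·-2.5714 - (-1)·-1.7500) / (8) = 1.7455
  w = (1 - (-4)·-2.5714 - (1)·2.0000) / (8) = -1.4107
Iteration 3:
  u = (-10 - (2)·1.7455 - (-2)·-1.4107) / (7) = -2.3303
  v = (8 - (3)·-2.5000 - (-1)·-1.4107) / (8) = 1.7612
  w = (1 - (-4)·-2.5000 - (1)·1.7455) / (8) = -1.3432
Change: (0.1697, 0.0157, 0.0675) → max |·| = 0.1697

0.1697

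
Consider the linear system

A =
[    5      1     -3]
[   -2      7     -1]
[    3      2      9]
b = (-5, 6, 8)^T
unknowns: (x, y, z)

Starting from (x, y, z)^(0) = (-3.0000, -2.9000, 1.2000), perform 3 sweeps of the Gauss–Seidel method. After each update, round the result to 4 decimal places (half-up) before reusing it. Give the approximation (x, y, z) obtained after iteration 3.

Iteration 1:
  x = (-5 - (1)·-2.9000 - (-3)·1.2000) / (5) = 0.3000
  y = (6 - (-2)·0.3000 - (-1)·1.2000) / (7) = 1.1143
  z = (8 - (3)·0.3000 - (2)·1.1143) / (9) = 0.5413
Iteration 2:
  x = (-5 - (1)·1.1143 - (-3)·0.5413) / (5) = -0.8981
  y = (6 - (-2)·-0.8981 - (-1)·0.5413) / (7) = 0.6779
  z = (8 - (3)·-0.8981 - (2)·0.6779) / (9) = 1.0376
Iteration 3:
  x = (-5 - (1)·0.6779 - (-3)·1.0376) / (5) = -0.5130
  y = (6 - (-2)·-0.5130 - (-1)·1.0376) / (7) = 0.8588
  z = (8 - (3)·-0.5130 - (2)·0.8588) / (9) = 0.8690

(-0.5130, 0.8588, 0.8690)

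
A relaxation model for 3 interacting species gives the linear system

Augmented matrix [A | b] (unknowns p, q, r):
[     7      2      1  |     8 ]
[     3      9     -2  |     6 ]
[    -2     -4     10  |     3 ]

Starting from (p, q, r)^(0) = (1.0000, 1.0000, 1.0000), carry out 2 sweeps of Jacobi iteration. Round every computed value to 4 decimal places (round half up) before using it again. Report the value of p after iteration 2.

0.8555

Iteration 1:
  p = (8 - (2)·1.0000 - (1)·1.0000) / (7) = 0.7143
  q = (6 - (3)·1.0000 - (-2)·1.0000) / (9) = 0.5556
  r = (3 - (-2)·1.0000 - (-4)·1.0000) / (10) = 0.9000
Iteration 2:
  p = (8 - (2)·0.5556 - (1)·0.9000) / (7) = 0.8555
  q = (6 - (3)·0.7143 - (-2)·0.9000) / (9) = 0.6286
  r = (3 - (-2)·0.7143 - (-4)·0.5556) / (10) = 0.6651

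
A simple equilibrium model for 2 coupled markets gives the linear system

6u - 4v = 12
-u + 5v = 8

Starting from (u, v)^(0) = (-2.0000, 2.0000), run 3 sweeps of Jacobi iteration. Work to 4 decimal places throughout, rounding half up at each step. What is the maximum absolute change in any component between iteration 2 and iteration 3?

0.7111

Iteration 1:
  u = (12 - (-4)·2.0000) / (6) = 3.3333
  v = (8 - (-1)·-2.0000) / (5) = 1.2000
Iteration 2:
  u = (12 - (-4)·1.2000) / (6) = 2.8000
  v = (8 - (-1)·3.3333) / (5) = 2.2667
Iteration 3:
  u = (12 - (-4)·2.2667) / (6) = 3.5111
  v = (8 - (-1)·2.8000) / (5) = 2.1600
Change: (0.7111, -0.1067) → max |·| = 0.7111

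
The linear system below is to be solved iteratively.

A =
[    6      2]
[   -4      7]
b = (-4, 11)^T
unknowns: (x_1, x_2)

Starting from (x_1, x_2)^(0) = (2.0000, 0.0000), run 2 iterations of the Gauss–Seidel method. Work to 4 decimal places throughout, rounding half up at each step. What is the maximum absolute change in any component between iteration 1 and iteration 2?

0.3968

Iteration 1:
  x_1 = (-4 - (2)·0.0000) / (6) = -0.6667
  x_2 = (11 - (-4)·-0.6667) / (7) = 1.1905
Iteration 2:
  x_1 = (-4 - (2)·1.1905) / (6) = -1.0635
  x_2 = (11 - (-4)·-1.0635) / (7) = 0.9637
Change: (-0.3968, -0.2268) → max |·| = 0.3968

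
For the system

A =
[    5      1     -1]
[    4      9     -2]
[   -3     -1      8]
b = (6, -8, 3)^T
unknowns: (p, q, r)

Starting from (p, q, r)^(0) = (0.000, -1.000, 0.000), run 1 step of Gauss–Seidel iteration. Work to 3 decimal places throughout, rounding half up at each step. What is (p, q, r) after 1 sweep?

(1.400, -1.511, 0.711)

Iteration 1:
  p = (6 - (1)·-1.000 - (-1)·0.000) / (5) = 1.400
  q = (-8 - (4)·1.400 - (-2)·0.000) / (9) = -1.511
  r = (3 - (-3)·1.400 - (-1)·-1.511) / (8) = 0.711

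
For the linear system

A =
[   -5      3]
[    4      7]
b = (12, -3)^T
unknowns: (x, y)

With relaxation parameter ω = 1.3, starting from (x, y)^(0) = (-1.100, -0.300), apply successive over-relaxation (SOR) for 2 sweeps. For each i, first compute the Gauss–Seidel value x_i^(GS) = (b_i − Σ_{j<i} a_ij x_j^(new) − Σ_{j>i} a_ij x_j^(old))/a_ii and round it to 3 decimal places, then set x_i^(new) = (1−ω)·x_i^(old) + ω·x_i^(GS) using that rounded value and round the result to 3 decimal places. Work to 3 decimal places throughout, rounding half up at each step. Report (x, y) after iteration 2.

Iteration 1:
  x: GS value = (12 - (3)·-0.300) / (-5) = -2.580;  x ← (1−ω)·-1.100 + ω·-2.580 = -3.024
  y: GS value = (-3 - (4)·-3.024) / (7) = 1.299;  y ← (1−ω)·-0.300 + ω·1.299 = 1.779
Iteration 2:
  x: GS value = (12 - (3)·1.779) / (-5) = -1.333;  x ← (1−ω)·-3.024 + ω·-1.333 = -0.826
  y: GS value = (-3 - (4)·-0.826) / (7) = 0.043;  y ← (1−ω)·1.779 + ω·0.043 = -0.478

(-0.826, -0.478)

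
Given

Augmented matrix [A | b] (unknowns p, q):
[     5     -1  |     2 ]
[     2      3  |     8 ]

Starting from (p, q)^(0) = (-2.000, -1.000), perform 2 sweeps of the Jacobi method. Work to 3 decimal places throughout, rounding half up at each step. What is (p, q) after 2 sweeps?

(1.200, 2.533)

Iteration 1:
  p = (2 - (-1)·-1.000) / (5) = 0.200
  q = (8 - (2)·-2.000) / (3) = 4.000
Iteration 2:
  p = (2 - (-1)·4.000) / (5) = 1.200
  q = (8 - (2)·0.200) / (3) = 2.533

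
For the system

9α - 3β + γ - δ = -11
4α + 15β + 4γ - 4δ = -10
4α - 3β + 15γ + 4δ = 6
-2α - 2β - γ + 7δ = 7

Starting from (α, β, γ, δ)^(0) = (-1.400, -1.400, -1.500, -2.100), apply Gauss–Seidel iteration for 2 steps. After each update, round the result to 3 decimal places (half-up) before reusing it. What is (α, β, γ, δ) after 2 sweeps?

(-1.427, -0.491, 0.525, 0.527)

Iteration 1:
  α = (-11 - (-3)·-1.400 - (1)·-1.500 - (-1)·-2.100) / (9) = -1.756
  β = (-10 - (4)·-1.756 - (4)·-1.500 - (-4)·-2.100) / (15) = -0.358
  γ = (6 - (4)·-1.756 - (-3)·-0.358 - (4)·-2.100) / (15) = 1.357
  δ = (7 - (-2)·-1.756 - (-2)·-0.358 - (-1)·1.357) / (7) = 0.590
Iteration 2:
  α = (-11 - (-3)·-0.358 - (1)·1.357 - (-1)·0.590) / (9) = -1.427
  β = (-10 - (4)·-1.427 - (4)·1.357 - (-4)·0.590) / (15) = -0.491
  γ = (6 - (4)·-1.427 - (-3)·-0.491 - (4)·0.590) / (15) = 0.525
  δ = (7 - (-2)·-1.427 - (-2)·-0.491 - (-1)·0.525) / (7) = 0.527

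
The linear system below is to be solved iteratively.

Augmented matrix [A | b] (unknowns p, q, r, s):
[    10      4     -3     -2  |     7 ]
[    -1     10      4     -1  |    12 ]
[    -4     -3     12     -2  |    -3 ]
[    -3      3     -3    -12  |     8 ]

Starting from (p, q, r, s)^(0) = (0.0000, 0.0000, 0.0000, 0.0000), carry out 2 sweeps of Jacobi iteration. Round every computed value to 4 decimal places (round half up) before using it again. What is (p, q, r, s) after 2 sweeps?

(0.0117, 1.3033, 0.1722, -0.4792)

Iteration 1:
  p = (7 - (4)·0.0000 - (-3)·0.0000 - (-2)·0.0000) / (10) = 0.7000
  q = (12 - (-1)·0.0000 - (4)·0.0000 - (-1)·0.0000) / (10) = 1.2000
  r = (-3 - (-4)·0.0000 - (-3)·0.0000 - (-2)·0.0000) / (12) = -0.2500
  s = (8 - (-3)·0.0000 - (3)·0.0000 - (-3)·0.0000) / (-12) = -0.6667
Iteration 2:
  p = (7 - (4)·1.2000 - (-3)·-0.2500 - (-2)·-0.6667) / (10) = 0.0117
  q = (12 - (-1)·0.7000 - (4)·-0.2500 - (-1)·-0.6667) / (10) = 1.3033
  r = (-3 - (-4)·0.7000 - (-3)·1.2000 - (-2)·-0.6667) / (12) = 0.1722
  s = (8 - (-3)·0.7000 - (3)·1.2000 - (-3)·-0.2500) / (-12) = -0.4792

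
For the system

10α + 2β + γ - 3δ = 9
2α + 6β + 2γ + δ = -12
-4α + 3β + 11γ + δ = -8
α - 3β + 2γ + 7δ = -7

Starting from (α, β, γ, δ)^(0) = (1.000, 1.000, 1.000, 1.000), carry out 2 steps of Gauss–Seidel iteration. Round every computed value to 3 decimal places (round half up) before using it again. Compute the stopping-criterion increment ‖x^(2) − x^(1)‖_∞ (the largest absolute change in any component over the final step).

0.873

Iteration 1:
  α = (9 - (2)·1.000 - (1)·1.000 - (-3)·1.000) / (10) = 0.900
  β = (-12 - (2)·0.900 - (2)·1.000 - (1)·1.000) / (6) = -2.800
  γ = (-8 - (-4)·0.900 - (3)·-2.800 - (1)·1.000) / (11) = 0.273
  δ = (-7 - (1)·0.900 - (-3)·-2.800 - (2)·0.273) / (7) = -2.407
Iteration 2:
  α = (9 - (2)·-2.800 - (1)·0.273 - (-3)·-2.407) / (10) = 0.711
  β = (-12 - (2)·0.711 - (2)·0.273 - (1)·-2.407) / (6) = -1.927
  γ = (-8 - (-4)·0.711 - (3)·-1.927 - (1)·-2.407) / (11) = 0.276
  δ = (-7 - (1)·0.711 - (-3)·-1.927 - (2)·0.276) / (7) = -2.006
Change: (-0.189, 0.873, 0.003, 0.401) → max |·| = 0.873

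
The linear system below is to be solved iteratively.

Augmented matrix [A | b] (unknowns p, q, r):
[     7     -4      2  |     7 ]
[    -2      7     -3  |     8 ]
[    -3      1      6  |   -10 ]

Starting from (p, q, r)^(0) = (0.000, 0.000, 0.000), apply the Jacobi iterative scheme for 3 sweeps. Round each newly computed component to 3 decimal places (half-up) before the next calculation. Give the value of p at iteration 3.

1.796

Iteration 1:
  p = (7 - (-4)·0.000 - (2)·0.000) / (7) = 1.000
  q = (8 - (-2)·0.000 - (-3)·0.000) / (7) = 1.143
  r = (-10 - (-3)·0.000 - (1)·0.000) / (6) = -1.667
Iteration 2:
  p = (7 - (-4)·1.143 - (2)·-1.667) / (7) = 2.129
  q = (8 - (-2)·1.000 - (-3)·-1.667) / (7) = 0.714
  r = (-10 - (-3)·1.000 - (1)·1.143) / (6) = -1.357
Iteration 3:
  p = (7 - (-4)·0.714 - (2)·-1.357) / (7) = 1.796
  q = (8 - (-2)·2.129 - (-3)·-1.357) / (7) = 1.170
  r = (-10 - (-3)·2.129 - (1)·0.714) / (6) = -0.721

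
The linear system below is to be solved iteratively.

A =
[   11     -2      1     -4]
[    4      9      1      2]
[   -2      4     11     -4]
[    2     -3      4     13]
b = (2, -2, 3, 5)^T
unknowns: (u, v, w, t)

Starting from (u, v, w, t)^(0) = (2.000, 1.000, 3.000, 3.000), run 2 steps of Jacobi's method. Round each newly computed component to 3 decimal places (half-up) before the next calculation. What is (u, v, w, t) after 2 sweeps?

(-0.550, -0.762, 1.032, -0.704)

Iteration 1:
  u = (2 - (-2)·1.000 - (1)·3.000 - (-4)·3.000) / (11) = 1.182
  v = (-2 - (4)·2.000 - (1)·3.000 - (2)·3.000) / (9) = -2.111
  w = (3 - (-2)·2.000 - (4)·1.000 - (-4)·3.000) / (11) = 1.364
  t = (5 - (2)·2.000 - (-3)·1.000 - (4)·3.000) / (13) = -0.615
Iteration 2:
  u = (2 - (-2)·-2.111 - (1)·1.364 - (-4)·-0.615) / (11) = -0.550
  v = (-2 - (4)·1.182 - (1)·1.364 - (2)·-0.615) / (9) = -0.762
  w = (3 - (-2)·1.182 - (4)·-2.111 - (-4)·-0.615) / (11) = 1.032
  t = (5 - (2)·1.182 - (-3)·-2.111 - (4)·1.364) / (13) = -0.704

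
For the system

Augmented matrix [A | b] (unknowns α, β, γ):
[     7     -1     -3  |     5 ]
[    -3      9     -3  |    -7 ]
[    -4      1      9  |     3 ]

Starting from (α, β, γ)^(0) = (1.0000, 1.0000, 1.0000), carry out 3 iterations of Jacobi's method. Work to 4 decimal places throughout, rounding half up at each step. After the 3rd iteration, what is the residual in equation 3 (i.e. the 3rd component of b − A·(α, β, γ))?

0.4376

Iteration 1:
  α = (5 - (-1)·1.0000 - (-3)·1.0000) / (7) = 1.2857
  β = (-7 - (-3)·1.0000 - (-3)·1.0000) / (9) = -0.1111
  γ = (3 - (-4)·1.0000 - (1)·1.0000) / (9) = 0.6667
Iteration 2:
  α = (5 - (-1)·-0.1111 - (-3)·0.6667) / (7) = 0.9841
  β = (-7 - (-3)·1.2857 - (-3)·0.6667) / (9) = -0.1270
  γ = (3 - (-4)·1.2857 - (1)·-0.1111) / (9) = 0.9171
Iteration 3:
  α = (5 - (-1)·-0.1270 - (-3)·0.9171) / (7) = 1.0892
  β = (-7 - (-3)·0.9841 - (-3)·0.9171) / (9) = -0.1440
  γ = (3 - (-4)·0.9841 - (1)·-0.1270) / (9) = 0.7848
Residual b − A·x = (-0.4140, -0.0820, 0.4376)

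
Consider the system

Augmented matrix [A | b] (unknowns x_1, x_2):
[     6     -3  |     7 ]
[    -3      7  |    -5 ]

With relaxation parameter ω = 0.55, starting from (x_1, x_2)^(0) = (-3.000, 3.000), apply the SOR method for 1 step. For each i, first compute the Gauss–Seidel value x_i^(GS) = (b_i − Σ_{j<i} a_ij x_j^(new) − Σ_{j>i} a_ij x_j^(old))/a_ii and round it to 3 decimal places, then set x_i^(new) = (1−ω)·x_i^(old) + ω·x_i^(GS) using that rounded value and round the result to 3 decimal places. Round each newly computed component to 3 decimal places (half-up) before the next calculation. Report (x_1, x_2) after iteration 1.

(0.117, 0.985)

Iteration 1:
  x_1: GS value = (7 - (-3)·3.000) / (6) = 2.667;  x_1 ← (1−ω)·-3.000 + ω·2.667 = 0.117
  x_2: GS value = (-5 - (-3)·0.117) / (7) = -0.664;  x_2 ← (1−ω)·3.000 + ω·-0.664 = 0.985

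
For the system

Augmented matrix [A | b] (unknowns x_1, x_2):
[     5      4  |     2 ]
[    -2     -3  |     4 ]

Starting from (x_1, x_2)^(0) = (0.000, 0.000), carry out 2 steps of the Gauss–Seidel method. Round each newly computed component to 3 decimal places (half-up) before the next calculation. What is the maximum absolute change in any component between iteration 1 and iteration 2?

Iteration 1:
  x_1 = (2 - (4)·0.000) / (5) = 0.400
  x_2 = (4 - (-2)·0.400) / (-3) = -1.600
Iteration 2:
  x_1 = (2 - (4)·-1.600) / (5) = 1.680
  x_2 = (4 - (-2)·1.680) / (-3) = -2.453
Change: (1.280, -0.853) → max |·| = 1.280

1.280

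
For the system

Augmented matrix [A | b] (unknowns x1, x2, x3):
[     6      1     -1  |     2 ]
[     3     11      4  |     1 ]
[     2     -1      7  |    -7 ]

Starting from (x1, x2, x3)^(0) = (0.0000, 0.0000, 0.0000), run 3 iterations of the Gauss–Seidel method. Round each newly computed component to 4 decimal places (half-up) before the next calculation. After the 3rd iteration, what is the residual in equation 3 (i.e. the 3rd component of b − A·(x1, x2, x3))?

Iteration 1:
  x1 = (2 - (1)·0.0000 - (-1)·0.0000) / (6) = 0.3333
  x2 = (1 - (3)·0.3333 - (4)·0.0000) / (11) = 0.0000
  x3 = (-7 - (2)·0.3333 - (-1)·0.0000) / (7) = -1.0952
Iteration 2:
  x1 = (2 - (1)·0.0000 - (-1)·-1.0952) / (6) = 0.1508
  x2 = (1 - (3)·0.1508 - (4)·-1.0952) / (11) = 0.4480
  x3 = (-7 - (2)·0.1508 - (-1)·0.4480) / (7) = -0.9791
Iteration 3:
  x1 = (2 - (1)·0.4480 - (-1)·-0.9791) / (6) = 0.0955
  x2 = (1 - (3)·0.0955 - (4)·-0.9791) / (11) = 0.4209
  x3 = (-7 - (2)·0.0955 - (-1)·0.4209) / (7) = -0.9672
Residual b − A·x = (0.0389, -0.0476, 0.0003)

0.0003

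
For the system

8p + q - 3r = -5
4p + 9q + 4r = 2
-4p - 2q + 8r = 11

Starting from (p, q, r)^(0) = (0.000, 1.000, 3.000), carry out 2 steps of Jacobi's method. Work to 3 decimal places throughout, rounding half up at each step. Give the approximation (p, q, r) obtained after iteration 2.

Iteration 1:
  p = (-5 - (1)·1.000 - (-3)·3.000) / (8) = 0.375
  q = (2 - (4)·0.000 - (4)·3.000) / (9) = -1.111
  r = (11 - (-4)·0.000 - (-2)·1.000) / (8) = 1.625
Iteration 2:
  p = (-5 - (1)·-1.111 - (-3)·1.625) / (8) = 0.123
  q = (2 - (4)·0.375 - (4)·1.625) / (9) = -0.667
  r = (11 - (-4)·0.375 - (-2)·-1.111) / (8) = 1.285

(0.123, -0.667, 1.285)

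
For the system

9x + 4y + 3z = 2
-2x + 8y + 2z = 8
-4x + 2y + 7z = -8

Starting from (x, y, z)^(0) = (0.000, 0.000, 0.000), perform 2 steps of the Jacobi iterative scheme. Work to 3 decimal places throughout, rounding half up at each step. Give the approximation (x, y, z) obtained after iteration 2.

(0.159, 1.341, -1.302)

Iteration 1:
  x = (2 - (4)·0.000 - (3)·0.000) / (9) = 0.222
  y = (8 - (-2)·0.000 - (2)·0.000) / (8) = 1.000
  z = (-8 - (-4)·0.000 - (2)·0.000) / (7) = -1.143
Iteration 2:
  x = (2 - (4)·1.000 - (3)·-1.143) / (9) = 0.159
  y = (8 - (-2)·0.222 - (2)·-1.143) / (8) = 1.341
  z = (-8 - (-4)·0.222 - (2)·1.000) / (7) = -1.302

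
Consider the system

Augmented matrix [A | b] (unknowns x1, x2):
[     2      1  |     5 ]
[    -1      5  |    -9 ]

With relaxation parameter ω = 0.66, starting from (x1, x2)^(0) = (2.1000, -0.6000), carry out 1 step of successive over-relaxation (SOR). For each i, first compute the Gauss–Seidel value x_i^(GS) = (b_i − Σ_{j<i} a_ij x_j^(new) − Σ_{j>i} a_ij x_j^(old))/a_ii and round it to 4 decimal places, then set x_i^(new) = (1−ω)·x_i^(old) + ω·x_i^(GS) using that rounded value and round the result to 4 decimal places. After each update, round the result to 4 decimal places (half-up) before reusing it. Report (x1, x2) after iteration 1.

Iteration 1:
  x1: GS value = (5 - (1)·-0.6000) / (2) = 2.8000;  x1 ← (1−ω)·2.1000 + ω·2.8000 = 2.5620
  x2: GS value = (-9 - (-1)·2.5620) / (5) = -1.2876;  x2 ← (1−ω)·-0.6000 + ω·-1.2876 = -1.0538

(2.5620, -1.0538)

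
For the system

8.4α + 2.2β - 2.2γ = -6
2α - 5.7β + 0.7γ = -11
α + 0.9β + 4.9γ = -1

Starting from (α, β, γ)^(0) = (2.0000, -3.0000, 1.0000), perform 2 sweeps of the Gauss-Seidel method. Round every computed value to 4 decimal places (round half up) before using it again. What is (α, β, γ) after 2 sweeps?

Iteration 1:
  α = (-6 - (2.2)·-3.0000 - (-2.2)·1.0000) / (8.4) = 0.3333
  β = (-11 - (2)·0.3333 - (0.7)·1.0000) / (-5.7) = 2.1696
  γ = (-1 - (1)·0.3333 - (0.9)·2.1696) / (4.9) = -0.6706
Iteration 2:
  α = (-6 - (2.2)·2.1696 - (-2.2)·-0.6706) / (8.4) = -1.4581
  β = (-11 - (2)·-1.4581 - (0.7)·-0.6706) / (-5.7) = 1.3359
  γ = (-1 - (1)·-1.4581 - (0.9)·1.3359) / (4.9) = -0.1519

(-1.4581, 1.3359, -0.1519)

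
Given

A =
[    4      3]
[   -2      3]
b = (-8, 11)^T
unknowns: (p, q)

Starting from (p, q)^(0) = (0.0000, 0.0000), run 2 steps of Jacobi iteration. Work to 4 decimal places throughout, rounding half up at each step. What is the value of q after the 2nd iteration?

2.3333

Iteration 1:
  p = (-8 - (3)·0.0000) / (4) = -2.0000
  q = (11 - (-2)·0.0000) / (3) = 3.6667
Iteration 2:
  p = (-8 - (3)·3.6667) / (4) = -4.7500
  q = (11 - (-2)·-2.0000) / (3) = 2.3333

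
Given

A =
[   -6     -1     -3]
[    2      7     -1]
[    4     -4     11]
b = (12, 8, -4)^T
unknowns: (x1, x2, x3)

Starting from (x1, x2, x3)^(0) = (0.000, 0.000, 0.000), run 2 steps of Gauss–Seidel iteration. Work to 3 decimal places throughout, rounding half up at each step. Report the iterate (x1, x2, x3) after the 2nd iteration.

(-2.779, 2.078, 1.403)

Iteration 1:
  x1 = (12 - (-1)·0.000 - (-3)·0.000) / (-6) = -2.000
  x2 = (8 - (2)·-2.000 - (-1)·0.000) / (7) = 1.714
  x3 = (-4 - (4)·-2.000 - (-4)·1.714) / (11) = 0.987
Iteration 2:
  x1 = (12 - (-1)·1.714 - (-3)·0.987) / (-6) = -2.779
  x2 = (8 - (2)·-2.779 - (-1)·0.987) / (7) = 2.078
  x3 = (-4 - (4)·-2.779 - (-4)·2.078) / (11) = 1.403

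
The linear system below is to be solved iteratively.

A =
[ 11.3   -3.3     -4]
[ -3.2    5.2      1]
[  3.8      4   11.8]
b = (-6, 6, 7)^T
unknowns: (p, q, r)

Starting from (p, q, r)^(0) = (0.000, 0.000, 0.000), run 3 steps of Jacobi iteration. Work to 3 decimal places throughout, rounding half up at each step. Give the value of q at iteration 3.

1.092

Iteration 1:
  p = (-6 - (-3.3)·0.000 - (-4)·0.000) / (11.3) = -0.531
  q = (6 - (-3.2)·0.000 - (1)·0.000) / (5.2) = 1.154
  r = (7 - (3.8)·0.000 - (4)·0.000) / (11.8) = 0.593
Iteration 2:
  p = (-6 - (-3.3)·1.154 - (-4)·0.593) / (11.3) = 0.016
  q = (6 - (-3.2)·-0.531 - (1)·0.593) / (5.2) = 0.713
  r = (7 - (3.8)·-0.531 - (4)·1.154) / (11.8) = 0.373
Iteration 3:
  p = (-6 - (-3.3)·0.713 - (-4)·0.373) / (11.3) = -0.191
  q = (6 - (-3.2)·0.016 - (1)·0.373) / (5.2) = 1.092
  r = (7 - (3.8)·0.016 - (4)·0.713) / (11.8) = 0.346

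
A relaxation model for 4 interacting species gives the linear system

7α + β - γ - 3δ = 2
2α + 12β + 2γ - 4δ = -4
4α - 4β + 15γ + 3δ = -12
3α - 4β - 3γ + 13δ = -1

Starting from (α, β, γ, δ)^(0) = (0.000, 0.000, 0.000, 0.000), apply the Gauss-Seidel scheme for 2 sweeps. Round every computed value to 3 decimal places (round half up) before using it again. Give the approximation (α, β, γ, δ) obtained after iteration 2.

Iteration 1:
  α = (2 - (1)·0.000 - (-1)·0.000 - (-3)·0.000) / (7) = 0.286
  β = (-4 - (2)·0.286 - (2)·0.000 - (-4)·0.000) / (12) = -0.381
  γ = (-12 - (4)·0.286 - (-4)·-0.381 - (3)·0.000) / (15) = -0.978
  δ = (-1 - (3)·0.286 - (-4)·-0.381 - (-3)·-0.978) / (13) = -0.486
Iteration 2:
  α = (2 - (1)·-0.381 - (-1)·-0.978 - (-3)·-0.486) / (7) = -0.008
  β = (-4 - (2)·-0.008 - (2)·-0.978 - (-4)·-0.486) / (12) = -0.331
  γ = (-12 - (4)·-0.008 - (-4)·-0.331 - (3)·-0.486) / (15) = -0.789
  δ = (-1 - (3)·-0.008 - (-4)·-0.331 - (-3)·-0.789) / (13) = -0.359

(-0.008, -0.331, -0.789, -0.359)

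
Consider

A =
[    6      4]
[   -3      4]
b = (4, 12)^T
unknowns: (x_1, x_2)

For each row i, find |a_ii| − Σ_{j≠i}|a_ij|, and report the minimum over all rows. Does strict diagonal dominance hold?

row 1: |6| − (4) = 2
row 2: |4| − (3) = 1
minimum over rows = 1 → strictly diagonally dominant (convergence guaranteed)

1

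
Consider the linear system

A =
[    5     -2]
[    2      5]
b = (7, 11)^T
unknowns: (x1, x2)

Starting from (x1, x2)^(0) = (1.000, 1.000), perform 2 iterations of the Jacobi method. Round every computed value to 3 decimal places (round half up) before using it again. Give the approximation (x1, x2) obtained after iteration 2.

(2.120, 1.480)

Iteration 1:
  x1 = (7 - (-2)·1.000) / (5) = 1.800
  x2 = (11 - (2)·1.000) / (5) = 1.800
Iteration 2:
  x1 = (7 - (-2)·1.800) / (5) = 2.120
  x2 = (11 - (2)·1.800) / (5) = 1.480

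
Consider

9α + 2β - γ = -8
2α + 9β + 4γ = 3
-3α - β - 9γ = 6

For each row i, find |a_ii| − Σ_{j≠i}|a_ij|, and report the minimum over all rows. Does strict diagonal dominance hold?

3

row 1: |9| − (2+1) = 6
row 2: |9| − (2+4) = 3
row 3: |-9| − (3+1) = 5
minimum over rows = 3 → strictly diagonally dominant (convergence guaranteed)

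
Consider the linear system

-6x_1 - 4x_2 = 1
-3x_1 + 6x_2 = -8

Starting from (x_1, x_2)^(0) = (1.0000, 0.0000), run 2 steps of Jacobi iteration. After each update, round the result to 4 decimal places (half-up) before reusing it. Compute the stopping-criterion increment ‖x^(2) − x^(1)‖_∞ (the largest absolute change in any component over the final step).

0.5834

Iteration 1:
  x_1 = (1 - (-4)·0.0000) / (-6) = -0.1667
  x_2 = (-8 - (-3)·1.0000) / (6) = -0.8333
Iteration 2:
  x_1 = (1 - (-4)·-0.8333) / (-6) = 0.3889
  x_2 = (-8 - (-3)·-0.1667) / (6) = -1.4167
Change: (0.5556, -0.5834) → max |·| = 0.5834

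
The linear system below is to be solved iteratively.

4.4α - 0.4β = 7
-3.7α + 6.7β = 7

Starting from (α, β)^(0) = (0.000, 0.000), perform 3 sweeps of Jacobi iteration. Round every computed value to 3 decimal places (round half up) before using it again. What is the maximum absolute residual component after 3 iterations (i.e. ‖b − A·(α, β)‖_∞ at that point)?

0.295

Iteration 1:
  α = (7 - (-0.4)·0.000) / (4.4) = 1.591
  β = (7 - (-3.7)·0.000) / (6.7) = 1.045
Iteration 2:
  α = (7 - (-0.4)·1.045) / (4.4) = 1.686
  β = (7 - (-3.7)·1.591) / (6.7) = 1.923
Iteration 3:
  α = (7 - (-0.4)·1.923) / (4.4) = 1.766
  β = (7 - (-3.7)·1.686) / (6.7) = 1.976
Residual b − A·x = (0.020, 0.295); ∞-norm = 0.295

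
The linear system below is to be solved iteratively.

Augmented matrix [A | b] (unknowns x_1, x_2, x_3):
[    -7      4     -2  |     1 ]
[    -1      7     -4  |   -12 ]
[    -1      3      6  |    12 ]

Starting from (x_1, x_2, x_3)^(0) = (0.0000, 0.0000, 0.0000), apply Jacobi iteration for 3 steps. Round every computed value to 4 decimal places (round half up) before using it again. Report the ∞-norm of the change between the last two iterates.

Iteration 1:
  x_1 = (1 - (4)·0.0000 - (-2)·0.0000) / (-7) = -0.1429
  x_2 = (-12 - (-1)·0.0000 - (-4)·0.0000) / (7) = -1.7143
  x_3 = (12 - (-1)·0.0000 - (3)·0.0000) / (6) = 2.0000
Iteration 2:
  x_1 = (1 - (4)·-1.7143 - (-2)·2.0000) / (-7) = -1.6939
  x_2 = (-12 - (-1)·-0.1429 - (-4)·2.0000) / (7) = -0.5918
  x_3 = (12 - (-1)·-0.1429 - (3)·-1.7143) / (6) = 2.8333
Iteration 3:
  x_1 = (1 - (4)·-0.5918 - (-2)·2.8333) / (-7) = -1.2905
  x_2 = (-12 - (-1)·-1.6939 - (-4)·2.8333) / (7) = -0.3372
  x_3 = (12 - (-1)·-1.6939 - (3)·-0.5918) / (6) = 2.0136
Change: (0.4034, 0.2546, -0.8197) → max |·| = 0.8197

0.8197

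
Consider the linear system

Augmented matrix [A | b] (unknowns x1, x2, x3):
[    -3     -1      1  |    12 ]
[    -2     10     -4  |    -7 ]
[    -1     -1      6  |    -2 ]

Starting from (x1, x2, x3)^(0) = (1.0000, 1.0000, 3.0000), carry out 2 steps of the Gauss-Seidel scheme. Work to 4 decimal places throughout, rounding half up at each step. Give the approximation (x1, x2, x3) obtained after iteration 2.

(-4.2500, -1.9167, -1.3611)

Iteration 1:
  x1 = (12 - (-1)·1.0000 - (1)·3.0000) / (-3) = -3.3333
  x2 = (-7 - (-2)·-3.3333 - (-4)·3.0000) / (10) = -0.1667
  x3 = (-2 - (-1)·-3.3333 - (-1)·-0.1667) / (6) = -0.9167
Iteration 2:
  x1 = (12 - (-1)·-0.1667 - (1)·-0.9167) / (-3) = -4.2500
  x2 = (-7 - (-2)·-4.2500 - (-4)·-0.9167) / (10) = -1.9167
  x3 = (-2 - (-1)·-4.2500 - (-1)·-1.9167) / (6) = -1.3611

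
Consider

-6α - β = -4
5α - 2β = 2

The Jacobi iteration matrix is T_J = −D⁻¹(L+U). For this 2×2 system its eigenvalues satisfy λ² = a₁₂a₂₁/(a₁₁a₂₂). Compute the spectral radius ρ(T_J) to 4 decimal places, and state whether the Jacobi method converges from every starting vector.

0.6455

a₁₂a₂₁/(a₁₁a₂₂) = (-1)·(5) / ((-6)·(-2)) = -0.416667
ρ = √|-0.416667| = √0.416667 = 0.6455
ρ < 1, so Jacobi converges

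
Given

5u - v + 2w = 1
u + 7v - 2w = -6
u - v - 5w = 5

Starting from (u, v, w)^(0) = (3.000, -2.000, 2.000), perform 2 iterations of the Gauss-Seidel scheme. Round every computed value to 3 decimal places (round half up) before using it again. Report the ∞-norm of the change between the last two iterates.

Iteration 1:
  u = (1 - (-1)·-2.000 - (2)·2.000) / (5) = -1.000
  v = (-6 - (1)·-1.000 - (-2)·2.000) / (7) = -0.143
  w = (5 - (1)·-1.000 - (-1)·-0.143) / (-5) = -1.171
Iteration 2:
  u = (1 - (-1)·-0.143 - (2)·-1.171) / (5) = 0.640
  v = (-6 - (1)·0.640 - (-2)·-1.171) / (7) = -1.283
  w = (5 - (1)·0.640 - (-1)·-1.283) / (-5) = -0.615
Change: (1.640, -1.140, 0.556) → max |·| = 1.640

1.640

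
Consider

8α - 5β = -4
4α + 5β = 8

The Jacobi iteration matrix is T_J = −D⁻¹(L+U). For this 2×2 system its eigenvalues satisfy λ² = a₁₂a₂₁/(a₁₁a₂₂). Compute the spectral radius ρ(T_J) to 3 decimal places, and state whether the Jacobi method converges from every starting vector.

a₁₂a₂₁/(a₁₁a₂₂) = (-5)·(4) / ((8)·(5)) = -0.500000
ρ = √|-0.500000| = √0.500000 = 0.707
ρ < 1, so Jacobi converges

0.707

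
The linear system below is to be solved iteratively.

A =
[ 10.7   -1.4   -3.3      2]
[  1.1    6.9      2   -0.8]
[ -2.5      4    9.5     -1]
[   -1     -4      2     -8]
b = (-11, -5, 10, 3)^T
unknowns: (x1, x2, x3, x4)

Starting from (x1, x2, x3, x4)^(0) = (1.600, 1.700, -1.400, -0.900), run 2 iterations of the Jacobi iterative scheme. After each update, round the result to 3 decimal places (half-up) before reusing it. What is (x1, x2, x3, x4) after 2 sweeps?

Iteration 1:
  x1 = (-11 - (-1.4)·1.700 - (-3.3)·-1.400 - (2)·-0.900) / (10.7) = -1.069
  x2 = (-5 - (1.1)·1.600 - (2)·-1.400 - (-0.8)·-0.900) / (6.9) = -0.678
  x3 = (10 - (-2.5)·1.600 - (4)·1.700 - (-1)·-0.900) / (9.5) = 0.663
  x4 = (3 - (-1)·1.600 - (-4)·1.700 - (2)·-1.400) / (-8) = -1.775
Iteration 2:
  x1 = (-11 - (-1.4)·-0.678 - (-3.3)·0.663 - (2)·-1.775) / (10.7) = -0.580
  x2 = (-5 - (1.1)·-1.069 - (2)·0.663 - (-0.8)·-1.775) / (6.9) = -0.952
  x3 = (10 - (-2.5)·-1.069 - (4)·-0.678 - (-1)·-1.775) / (9.5) = 0.870
  x4 = (3 - (-1)·-1.069 - (-4)·-0.678 - (2)·0.663) / (-8) = 0.263

(-0.580, -0.952, 0.870, 0.263)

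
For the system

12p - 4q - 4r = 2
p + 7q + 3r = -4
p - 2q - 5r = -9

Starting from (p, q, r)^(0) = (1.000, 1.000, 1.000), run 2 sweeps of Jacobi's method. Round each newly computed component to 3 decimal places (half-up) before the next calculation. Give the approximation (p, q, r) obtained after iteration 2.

Iteration 1:
  p = (2 - (-4)·1.000 - (-4)·1.000) / (12) = 0.833
  q = (-4 - (1)·1.000 - (3)·1.000) / (7) = -1.143
  r = (-9 - (1)·1.000 - (-2)·1.000) / (-5) = 1.600
Iteration 2:
  p = (2 - (-4)·-1.143 - (-4)·1.600) / (12) = 0.319
  q = (-4 - (1)·0.833 - (3)·1.600) / (7) = -1.376
  r = (-9 - (1)·0.833 - (-2)·-1.143) / (-5) = 2.424

(0.319, -1.376, 2.424)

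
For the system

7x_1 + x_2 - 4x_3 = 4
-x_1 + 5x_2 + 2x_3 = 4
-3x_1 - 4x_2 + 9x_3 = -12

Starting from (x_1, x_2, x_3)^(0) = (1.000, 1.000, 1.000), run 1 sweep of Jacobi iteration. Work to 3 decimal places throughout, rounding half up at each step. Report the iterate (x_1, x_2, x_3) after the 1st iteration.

Iteration 1:
  x_1 = (4 - (1)·1.000 - (-4)·1.000) / (7) = 1.000
  x_2 = (4 - (-1)·1.000 - (2)·1.000) / (5) = 0.600
  x_3 = (-12 - (-3)·1.000 - (-4)·1.000) / (9) = -0.556

(1.000, 0.600, -0.556)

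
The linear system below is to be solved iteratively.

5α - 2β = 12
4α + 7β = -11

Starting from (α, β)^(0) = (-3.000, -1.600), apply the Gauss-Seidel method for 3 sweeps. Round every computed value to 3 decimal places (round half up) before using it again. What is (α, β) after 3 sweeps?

Iteration 1:
  α = (12 - (-2)·-1.600) / (5) = 1.760
  β = (-11 - (4)·1.760) / (7) = -2.577
Iteration 2:
  α = (12 - (-2)·-2.577) / (5) = 1.369
  β = (-11 - (4)·1.369) / (7) = -2.354
Iteration 3:
  α = (12 - (-2)·-2.354) / (5) = 1.458
  β = (-11 - (4)·1.458) / (7) = -2.405

(1.458, -2.405)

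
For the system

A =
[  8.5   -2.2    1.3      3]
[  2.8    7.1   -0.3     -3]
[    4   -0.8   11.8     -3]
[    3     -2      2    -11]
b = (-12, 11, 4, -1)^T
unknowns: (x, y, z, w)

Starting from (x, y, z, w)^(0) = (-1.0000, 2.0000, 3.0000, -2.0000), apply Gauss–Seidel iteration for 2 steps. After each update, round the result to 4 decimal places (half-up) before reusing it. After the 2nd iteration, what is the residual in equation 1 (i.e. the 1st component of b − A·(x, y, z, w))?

Iteration 1:
  x = (-12 - (-2.2)·2.0000 - (1.3)·3.0000 - (3)·-2.0000) / (8.5) = -0.6471
  y = (11 - (2.8)·-0.6471 - (-0.3)·3.0000 - (-3)·-2.0000) / (7.1) = 1.0862
  z = (4 - (4)·-0.6471 - (-0.8)·1.0862 - (-3)·-2.0000) / (11.8) = 0.1235
  w = (-1 - (3)·-0.6471 - (-2)·1.0862 - (2)·0.1235) / (-11) = -0.2606
Iteration 2:
  x = (-12 - (-2.2)·1.0862 - (1.3)·0.1235 - (3)·-0.2606) / (8.5) = -1.0575
  y = (11 - (2.8)·-1.0575 - (-0.3)·0.1235 - (-3)·-0.2606) / (7.1) = 1.8614
  z = (4 - (4)·-1.0575 - (-0.8)·1.8614 - (-3)·-0.2606) / (11.8) = 0.7574
  w = (-1 - (3)·-1.0575 - (-2)·1.8614 - (2)·0.7574) / (-11) = -0.3982
Residual b − A·x = (1.2938, -0.2223, -0.4128, 0.0003)

1.2938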